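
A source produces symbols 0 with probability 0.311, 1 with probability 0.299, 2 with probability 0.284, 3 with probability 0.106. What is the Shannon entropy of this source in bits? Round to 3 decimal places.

1.904 bits

H = −Σ pᵢ log₂ pᵢ.
−0.311·log₂(0.311) = 0.5240
−0.299·log₂(0.299) = 0.5208
−0.284·log₂(0.284) = 0.5158
−0.106·log₂(0.106) = 0.3432
Sum ≈ 1.9038 → 1.904 bits.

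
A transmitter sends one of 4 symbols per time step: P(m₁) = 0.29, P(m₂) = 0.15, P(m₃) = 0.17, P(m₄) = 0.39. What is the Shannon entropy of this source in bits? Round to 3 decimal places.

H = −Σ pᵢ log₂ pᵢ.
−0.29·log₂(0.29) = 0.5179
−0.15·log₂(0.15) = 0.4105
−0.17·log₂(0.17) = 0.4346
−0.39·log₂(0.39) = 0.5298
Sum ≈ 1.8928 → 1.893 bits.

1.893 bits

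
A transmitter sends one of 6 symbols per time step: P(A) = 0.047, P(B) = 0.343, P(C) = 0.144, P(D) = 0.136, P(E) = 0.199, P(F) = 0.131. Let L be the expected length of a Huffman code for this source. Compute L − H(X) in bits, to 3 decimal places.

Entropy H = −Σ p log₂ p ≈ 2.3785 bits.
Huffman merges: 47/1000+131/1000→89/500; 17/125+18/125→7/25; 89/500+199/1000→377/1000; 7/25+343/1000→623/1000; 377/1000+623/1000→1. L = 1229/500 ≈ 2.4580.
L − H = 2.4580 − 2.3785 = 0.079 bits.

0.079 bits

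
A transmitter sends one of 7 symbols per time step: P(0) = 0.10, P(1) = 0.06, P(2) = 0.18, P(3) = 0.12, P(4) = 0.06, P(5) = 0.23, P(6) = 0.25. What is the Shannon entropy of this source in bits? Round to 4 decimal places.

2.6193 bits

H = −Σ pᵢ log₂ pᵢ.
−0.10·log₂(0.10) = 0.3322
−0.06·log₂(0.06) = 0.2435
−0.18·log₂(0.18) = 0.4453
−0.12·log₂(0.12) = 0.3671
−0.06·log₂(0.06) = 0.2435
−0.23·log₂(0.23) = 0.4877
−0.25·log₂(0.25) = 0.5000
Sum ≈ 2.6193 → 2.6193 bits.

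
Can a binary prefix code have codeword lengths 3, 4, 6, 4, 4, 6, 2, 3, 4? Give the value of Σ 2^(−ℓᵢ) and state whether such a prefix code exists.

0.78125; yes

With common denominator 2^6 = 64: Σ 2^(−ℓᵢ) = 8/64 + 4/64 + 1/64 + 4/64 + 4/64 + 1/64 + 16/64 + 8/64 + 4/64 = 50/64 = 0.78125.
Kraft's inequality requires Σ ≤ 1; here Σ = 0.78125 ≤ 1, so such a prefix code exists.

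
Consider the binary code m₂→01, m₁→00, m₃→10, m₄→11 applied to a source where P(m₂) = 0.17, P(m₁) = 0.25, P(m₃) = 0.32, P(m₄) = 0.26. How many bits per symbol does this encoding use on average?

2 bits/symbol

L̄ = Σ pᵢ·ℓᵢ = 0.17·2 + 0.25·2 + 0.32·2 + 0.26·2 = 2 bits/symbol.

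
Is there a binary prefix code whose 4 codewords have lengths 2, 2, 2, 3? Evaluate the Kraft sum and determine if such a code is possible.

With common denominator 2^3 = 8: Σ 2^(−ℓᵢ) = 2/8 + 2/8 + 2/8 + 1/8 = 7/8 = 0.875.
Kraft's inequality requires Σ ≤ 1; here Σ = 0.875 ≤ 1, so such a prefix code exists.

0.875; yes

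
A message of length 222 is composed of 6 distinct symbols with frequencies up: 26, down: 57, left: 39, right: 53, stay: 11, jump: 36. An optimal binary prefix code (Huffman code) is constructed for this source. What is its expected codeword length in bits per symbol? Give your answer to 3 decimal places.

Probabilities are the counts divided by 222.
Repeatedly combine the two least-probable nodes; the expected code length is the sum of the merged weights.
merge 11/222 + 13/111 → 1/6
merge 6/37 + 1/6 → 73/222
merge 13/74 + 53/222 → 46/111
merge 19/74 + 73/222 → 65/111
merge 46/111 + 65/111 → 1
L = 1/6 + 73/222 + 46/111 + 65/111 + 1 = 277/111 ≈ 2.495 bits/symbol.

2.495 bits/symbol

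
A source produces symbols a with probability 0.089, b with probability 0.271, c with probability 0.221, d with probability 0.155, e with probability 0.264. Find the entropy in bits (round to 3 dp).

H = −Σ pᵢ log₂ pᵢ.
−0.089·log₂(0.089) = 0.3106
−0.271·log₂(0.271) = 0.5105
−0.221·log₂(0.221) = 0.4813
−0.155·log₂(0.155) = 0.4169
−0.264·log₂(0.264) = 0.5072
Sum ≈ 2.2265 → 2.227 bits.

2.227 bits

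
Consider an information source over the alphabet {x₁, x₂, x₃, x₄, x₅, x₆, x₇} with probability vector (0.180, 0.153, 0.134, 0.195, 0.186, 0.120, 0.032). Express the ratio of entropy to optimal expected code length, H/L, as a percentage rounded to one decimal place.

Entropy H = −Σ p log₂ p ≈ 2.6855 bits.
Huffman merges: 4/125+3/25→19/125; 67/500+19/125→143/500; 153/1000+9/50→333/1000; 93/500+39/200→381/1000; 143/500+333/1000→619/1000; 381/1000+619/1000→1. L = 2771/1000 ≈ 2.7710.
Efficiency = H/L = 2.6855/2.7710 = 96.9%.

96.9%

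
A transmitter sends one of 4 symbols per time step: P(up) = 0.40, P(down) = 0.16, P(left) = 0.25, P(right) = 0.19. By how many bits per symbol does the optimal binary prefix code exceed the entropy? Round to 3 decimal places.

0.043 bits

Entropy H = −Σ p log₂ p ≈ 1.9070 bits.
Huffman merges: 4/25+19/100→7/20; 1/4+7/20→3/5; 2/5+3/5→1. L = 39/20 ≈ 1.9500.
L − H = 1.9500 − 1.9070 = 0.043 bits.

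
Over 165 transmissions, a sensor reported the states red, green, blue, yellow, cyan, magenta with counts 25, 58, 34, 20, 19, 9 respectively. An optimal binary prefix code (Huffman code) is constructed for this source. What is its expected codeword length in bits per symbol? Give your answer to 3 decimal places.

Probabilities are the counts divided by 165.
Repeatedly combine the two least-probable nodes; the expected code length is the sum of the merged weights.
merge 3/55 + 19/165 → 28/165
merge 4/33 + 5/33 → 3/11
merge 28/165 + 34/165 → 62/165
merge 3/11 + 58/165 → 103/165
merge 62/165 + 103/165 → 1
L = 28/165 + 3/11 + 62/165 + 103/165 + 1 = 403/165 ≈ 2.442 bits/symbol.

2.442 bits/symbol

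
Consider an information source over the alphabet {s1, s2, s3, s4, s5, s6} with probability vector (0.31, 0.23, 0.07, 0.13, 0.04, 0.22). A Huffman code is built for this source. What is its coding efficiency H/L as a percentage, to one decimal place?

99.1%

Entropy H = −Σ p log₂ p ≈ 2.3290 bits.
Huffman merges: 1/25+7/100→11/100; 11/100+13/100→6/25; 11/50+23/100→9/20; 6/25+31/100→11/20; 9/20+11/20→1. L = 47/20 ≈ 2.3500.
Efficiency = H/L = 2.3290/2.3500 = 99.1%.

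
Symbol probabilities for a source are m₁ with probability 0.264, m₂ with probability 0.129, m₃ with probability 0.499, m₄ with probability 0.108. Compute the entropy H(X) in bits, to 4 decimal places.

1.7356 bits

H = −Σ pᵢ log₂ pᵢ.
−0.264·log₂(0.264) = 0.5072
−0.129·log₂(0.129) = 0.3811
−0.499·log₂(0.499) = 0.5004
−0.108·log₂(0.108) = 0.3468
Sum ≈ 1.7356 → 1.7356 bits.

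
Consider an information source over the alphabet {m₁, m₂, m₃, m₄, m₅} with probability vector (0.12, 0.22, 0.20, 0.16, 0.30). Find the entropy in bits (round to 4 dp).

H = −Σ pᵢ log₂ pᵢ.
−0.12·log₂(0.12) = 0.3671
−0.22·log₂(0.22) = 0.4806
−0.20·log₂(0.20) = 0.4644
−0.16·log₂(0.16) = 0.4230
−0.30·log₂(0.30) = 0.5211
Sum ≈ 2.2561 → 2.2561 bits.

2.2561 bits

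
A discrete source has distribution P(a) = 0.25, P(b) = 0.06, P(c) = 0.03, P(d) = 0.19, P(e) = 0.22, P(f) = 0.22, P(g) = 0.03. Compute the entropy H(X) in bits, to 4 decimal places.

2.4634 bits

H = −Σ pᵢ log₂ pᵢ.
−0.25·log₂(0.25) = 0.5000
−0.06·log₂(0.06) = 0.2435
−0.03·log₂(0.03) = 0.1518
−0.19·log₂(0.19) = 0.4552
−0.22·log₂(0.22) = 0.4806
−0.22·log₂(0.22) = 0.4806
−0.03·log₂(0.03) = 0.1518
Sum ≈ 2.4634 → 2.4634 bits.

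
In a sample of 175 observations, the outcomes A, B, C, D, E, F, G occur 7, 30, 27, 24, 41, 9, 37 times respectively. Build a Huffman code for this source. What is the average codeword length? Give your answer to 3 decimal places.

2.646 bits/symbol

Probabilities are the counts divided by 175.
Repeatedly combine the two least-probable nodes; the expected code length is the sum of the merged weights.
merge 1/25 + 9/175 → 16/175
merge 16/175 + 24/175 → 8/35
merge 27/175 + 6/35 → 57/175
merge 37/175 + 8/35 → 11/25
merge 41/175 + 57/175 → 14/25
merge 11/25 + 14/25 → 1
L = 16/175 + 8/35 + 57/175 + 11/25 + 14/25 + 1 = 463/175 ≈ 2.646 bits/symbol.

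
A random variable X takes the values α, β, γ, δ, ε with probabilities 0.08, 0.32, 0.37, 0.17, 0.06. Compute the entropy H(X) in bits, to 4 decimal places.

H = −Σ pᵢ log₂ pᵢ.
−0.08·log₂(0.08) = 0.2915
−0.32·log₂(0.32) = 0.5260
−0.37·log₂(0.37) = 0.5307
−0.17·log₂(0.17) = 0.4346
−0.06·log₂(0.06) = 0.2435
Sum ≈ 2.0264 → 2.0264 bits.

2.0264 bits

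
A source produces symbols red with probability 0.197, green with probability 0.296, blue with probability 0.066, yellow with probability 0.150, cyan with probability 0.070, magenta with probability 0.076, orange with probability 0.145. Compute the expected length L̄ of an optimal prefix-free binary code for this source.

2.643 bits/symbol

Repeatedly combine the two least-probable nodes; the expected code length is the sum of the merged weights.
merge 33/500 + 7/100 → 17/125
merge 19/250 + 17/125 → 53/250
merge 29/200 + 3/20 → 59/200
merge 197/1000 + 53/250 → 409/1000
merge 59/200 + 37/125 → 591/1000
merge 409/1000 + 591/1000 → 1
L = 17/125 + 53/250 + 59/200 + 409/1000 + 591/1000 + 1 = 2643/1000 = 2.643 bits/symbol.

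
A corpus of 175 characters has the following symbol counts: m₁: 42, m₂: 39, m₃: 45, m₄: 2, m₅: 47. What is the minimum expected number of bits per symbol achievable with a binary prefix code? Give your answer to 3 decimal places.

2.234 bits/symbol

Probabilities are the counts divided by 175.
Repeatedly combine the two least-probable nodes; the expected code length is the sum of the merged weights.
merge 2/175 + 39/175 → 41/175
merge 41/175 + 6/25 → 83/175
merge 9/35 + 47/175 → 92/175
merge 83/175 + 92/175 → 1
L = 41/175 + 83/175 + 92/175 + 1 = 391/175 ≈ 2.234 bits/symbol.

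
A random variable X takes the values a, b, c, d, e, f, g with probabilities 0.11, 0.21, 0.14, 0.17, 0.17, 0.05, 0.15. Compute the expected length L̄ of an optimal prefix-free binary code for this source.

2.78 bits/symbol

Repeatedly combine the two least-probable nodes; the expected code length is the sum of the merged weights.
merge 1/20 + 11/100 → 4/25
merge 7/50 + 3/20 → 29/100
merge 4/25 + 17/100 → 33/100
merge 17/100 + 21/100 → 19/50
merge 29/100 + 33/100 → 31/50
merge 19/50 + 31/50 → 1
L = 4/25 + 29/100 + 33/100 + 19/50 + 31/50 + 1 = 139/50 = 2.78 bits/symbol.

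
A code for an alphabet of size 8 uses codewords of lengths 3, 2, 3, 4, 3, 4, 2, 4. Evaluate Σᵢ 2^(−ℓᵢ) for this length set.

1.0625

With common denominator 2^4 = 16: Σ 2^(−ℓᵢ) = 2/16 + 4/16 + 2/16 + 1/16 + 2/16 + 1/16 + 4/16 + 1/16 = 17/16 = 1.0625.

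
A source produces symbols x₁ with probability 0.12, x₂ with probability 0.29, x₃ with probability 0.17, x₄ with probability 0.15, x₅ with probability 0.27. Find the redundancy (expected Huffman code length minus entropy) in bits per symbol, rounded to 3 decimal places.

Entropy H = −Σ p log₂ p ≈ 2.2401 bits.
Huffman merges: 3/25+3/20→27/100; 17/100+27/100→11/25; 27/100+29/100→14/25; 11/25+14/25→1. L = 227/100 ≈ 2.2700.
L − H = 2.2700 − 2.2401 = 0.030 bits.

0.030 bits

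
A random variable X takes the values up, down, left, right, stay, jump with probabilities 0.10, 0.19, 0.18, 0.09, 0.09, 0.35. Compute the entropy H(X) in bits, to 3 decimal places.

2.388 bits

H = −Σ pᵢ log₂ pᵢ.
−0.10·log₂(0.10) = 0.3322
−0.19·log₂(0.19) = 0.4552
−0.18·log₂(0.18) = 0.4453
−0.09·log₂(0.09) = 0.3127
−0.09·log₂(0.09) = 0.3127
−0.35·log₂(0.35) = 0.5301
Sum ≈ 2.3881 → 2.388 bits.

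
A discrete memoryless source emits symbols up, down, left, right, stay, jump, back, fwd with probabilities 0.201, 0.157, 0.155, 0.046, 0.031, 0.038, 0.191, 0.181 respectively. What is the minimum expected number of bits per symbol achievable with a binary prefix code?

2.792 bits/symbol

Repeatedly combine the two least-probable nodes; the expected code length is the sum of the merged weights.
merge 31/1000 + 19/500 → 69/1000
merge 23/500 + 69/1000 → 23/200
merge 23/200 + 31/200 → 27/100
merge 157/1000 + 181/1000 → 169/500
merge 191/1000 + 201/1000 → 49/125
merge 27/100 + 169/500 → 76/125
merge 49/125 + 76/125 → 1
L = 69/1000 + 23/200 + 27/100 + 169/500 + 49/125 + 76/125 + 1 = 349/125 = 2.792 bits/symbol.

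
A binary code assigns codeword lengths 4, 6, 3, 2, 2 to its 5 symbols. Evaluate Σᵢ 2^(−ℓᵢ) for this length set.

With common denominator 2^6 = 64: Σ 2^(−ℓᵢ) = 4/64 + 1/64 + 8/64 + 16/64 + 16/64 = 45/64 = 0.703125.

0.703125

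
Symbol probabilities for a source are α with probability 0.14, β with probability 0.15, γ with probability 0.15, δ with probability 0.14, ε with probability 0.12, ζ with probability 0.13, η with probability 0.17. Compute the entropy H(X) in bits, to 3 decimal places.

2.800 bits

H = −Σ pᵢ log₂ pᵢ.
−0.14·log₂(0.14) = 0.3971
−0.15·log₂(0.15) = 0.4105
−0.15·log₂(0.15) = 0.4105
−0.14·log₂(0.14) = 0.3971
−0.12·log₂(0.12) = 0.3671
−0.13·log₂(0.13) = 0.3826
−0.17·log₂(0.17) = 0.4346
Sum ≈ 2.7996 → 2.800 bits.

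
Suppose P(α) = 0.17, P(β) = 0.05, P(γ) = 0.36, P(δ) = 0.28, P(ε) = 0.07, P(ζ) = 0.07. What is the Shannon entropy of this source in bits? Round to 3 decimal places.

2.233 bits

H = −Σ pᵢ log₂ pᵢ.
−0.17·log₂(0.17) = 0.4346
−0.05·log₂(0.05) = 0.2161
−0.36·log₂(0.36) = 0.5306
−0.28·log₂(0.28) = 0.5142
−0.07·log₂(0.07) = 0.2686
−0.07·log₂(0.07) = 0.2686
Sum ≈ 2.2326 → 2.233 bits.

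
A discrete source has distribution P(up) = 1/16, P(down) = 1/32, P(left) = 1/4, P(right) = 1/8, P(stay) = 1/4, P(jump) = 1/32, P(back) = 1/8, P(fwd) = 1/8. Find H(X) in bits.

Each probability is a power of 1/2, so log₂(1/p) is an integer.
H = Σ p·log₂(1/p) = 1/16·4 + 1/32·5 + 1/4·2 + 1/8·3 + 1/4·2 + 1/32·5 + 1/8·3 + 1/8·3 = 2.6875 bits.

2.6875 bits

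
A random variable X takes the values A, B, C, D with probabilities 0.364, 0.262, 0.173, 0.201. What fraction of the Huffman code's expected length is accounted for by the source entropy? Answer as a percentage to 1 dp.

Entropy H = −Σ p log₂ p ≈ 1.9401 bits.
Huffman merges: 173/1000+201/1000→187/500; 131/500+91/250→313/500; 187/500+313/500→1. L = 2 ≈ 2.0000.
Efficiency = H/L = 1.9401/2.0000 = 97.0%.

97.0%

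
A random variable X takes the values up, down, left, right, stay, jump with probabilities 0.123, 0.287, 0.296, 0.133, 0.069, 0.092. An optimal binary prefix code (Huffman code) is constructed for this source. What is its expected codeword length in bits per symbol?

2.417 bits/symbol

Repeatedly combine the two least-probable nodes; the expected code length is the sum of the merged weights.
merge 69/1000 + 23/250 → 161/1000
merge 123/1000 + 133/1000 → 32/125
merge 161/1000 + 32/125 → 417/1000
merge 287/1000 + 37/125 → 583/1000
merge 417/1000 + 583/1000 → 1
L = 161/1000 + 32/125 + 417/1000 + 583/1000 + 1 = 2417/1000 = 2.417 bits/symbol.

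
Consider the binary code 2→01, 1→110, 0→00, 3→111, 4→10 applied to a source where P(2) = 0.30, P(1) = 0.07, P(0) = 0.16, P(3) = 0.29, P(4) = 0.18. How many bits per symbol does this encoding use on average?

L̄ = Σ pᵢ·ℓᵢ = 0.30·2 + 0.07·3 + 0.16·2 + 0.29·3 + 0.18·2 = 2.36 bits/symbol.

2.36 bits/symbol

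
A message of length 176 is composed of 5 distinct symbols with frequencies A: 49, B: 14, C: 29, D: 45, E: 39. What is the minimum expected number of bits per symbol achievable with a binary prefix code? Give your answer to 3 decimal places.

Probabilities are the counts divided by 176.
Repeatedly combine the two least-probable nodes; the expected code length is the sum of the merged weights.
merge 7/88 + 29/176 → 43/176
merge 39/176 + 43/176 → 41/88
merge 45/176 + 49/176 → 47/88
merge 41/88 + 47/88 → 1
L = 43/176 + 41/88 + 47/88 + 1 = 395/176 ≈ 2.244 bits/symbol.

2.244 bits/symbol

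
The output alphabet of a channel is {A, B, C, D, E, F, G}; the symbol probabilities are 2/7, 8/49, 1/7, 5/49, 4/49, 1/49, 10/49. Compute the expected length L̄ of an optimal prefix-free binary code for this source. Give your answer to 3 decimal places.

Repeatedly combine the two least-probable nodes; the expected code length is the sum of the merged weights.
merge 1/49 + 4/49 → 5/49
merge 5/49 + 5/49 → 10/49
merge 1/7 + 8/49 → 15/49
merge 10/49 + 10/49 → 20/49
merge 2/7 + 15/49 → 29/49
merge 20/49 + 29/49 → 1
L = 5/49 + 10/49 + 15/49 + 20/49 + 29/49 + 1 = 128/49 ≈ 2.612 bits/symbol.

2.612 bits/symbol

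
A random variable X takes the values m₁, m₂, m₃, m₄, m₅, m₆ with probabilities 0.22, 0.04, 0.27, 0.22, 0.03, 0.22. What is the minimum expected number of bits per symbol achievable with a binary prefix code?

2.36 bits/symbol

Repeatedly combine the two least-probable nodes; the expected code length is the sum of the merged weights.
merge 3/100 + 1/25 → 7/100
merge 7/100 + 11/50 → 29/100
merge 11/50 + 11/50 → 11/25
merge 27/100 + 29/100 → 14/25
merge 11/25 + 14/25 → 1
L = 7/100 + 29/100 + 11/25 + 14/25 + 1 = 59/25 = 2.36 bits/symbol.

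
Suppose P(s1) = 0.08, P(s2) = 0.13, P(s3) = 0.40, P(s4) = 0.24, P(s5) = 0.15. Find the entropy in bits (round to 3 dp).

H = −Σ pᵢ log₂ pᵢ.
−0.08·log₂(0.08) = 0.2915
−0.13·log₂(0.13) = 0.3826
−0.40·log₂(0.40) = 0.5288
−0.24·log₂(0.24) = 0.4941
−0.15·log₂(0.15) = 0.4105
Sum ≈ 2.1076 → 2.108 bits.

2.108 bits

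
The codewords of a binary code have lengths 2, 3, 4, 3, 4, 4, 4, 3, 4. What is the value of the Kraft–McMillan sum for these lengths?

0.9375

With common denominator 2^4 = 16: Σ 2^(−ℓᵢ) = 4/16 + 2/16 + 1/16 + 2/16 + 1/16 + 1/16 + 1/16 + 2/16 + 1/16 = 15/16 = 0.9375.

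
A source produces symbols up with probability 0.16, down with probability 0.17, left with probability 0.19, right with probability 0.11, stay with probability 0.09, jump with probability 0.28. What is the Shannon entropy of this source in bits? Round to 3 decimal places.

2.490 bits

H = −Σ pᵢ log₂ pᵢ.
−0.16·log₂(0.16) = 0.4230
−0.17·log₂(0.17) = 0.4346
−0.19·log₂(0.19) = 0.4552
−0.11·log₂(0.11) = 0.3503
−0.09·log₂(0.09) = 0.3127
−0.28·log₂(0.28) = 0.5142
Sum ≈ 2.4900 → 2.490 bits.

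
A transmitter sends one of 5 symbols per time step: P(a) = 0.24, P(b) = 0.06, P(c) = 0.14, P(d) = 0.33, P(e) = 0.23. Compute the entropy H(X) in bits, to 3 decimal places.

H = −Σ pᵢ log₂ pᵢ.
−0.24·log₂(0.24) = 0.4941
−0.06·log₂(0.06) = 0.2435
−0.14·log₂(0.14) = 0.3971
−0.33·log₂(0.33) = 0.5278
−0.23·log₂(0.23) = 0.4877
Sum ≈ 2.1503 → 2.150 bits.

2.150 bits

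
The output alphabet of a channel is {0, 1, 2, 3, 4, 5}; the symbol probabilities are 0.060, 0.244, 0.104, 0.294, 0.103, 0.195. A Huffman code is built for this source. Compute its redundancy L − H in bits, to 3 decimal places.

0.033 bits

Entropy H = −Σ p log₂ p ≈ 2.3966 bits.
Huffman merges: 3/50+103/1000→163/1000; 13/125+163/1000→267/1000; 39/200+61/250→439/1000; 267/1000+147/500→561/1000; 439/1000+561/1000→1. L = 243/100 ≈ 2.4300.
L − H = 2.4300 − 2.3966 = 0.033 bits.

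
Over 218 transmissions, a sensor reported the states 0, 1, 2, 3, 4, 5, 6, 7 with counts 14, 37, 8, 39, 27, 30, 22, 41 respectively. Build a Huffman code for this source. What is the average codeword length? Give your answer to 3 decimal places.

2.913 bits/symbol

Probabilities are the counts divided by 218.
Repeatedly combine the two least-probable nodes; the expected code length is the sum of the merged weights.
merge 4/109 + 7/109 → 11/109
merge 11/109 + 11/109 → 22/109
merge 27/218 + 15/109 → 57/218
merge 37/218 + 39/218 → 38/109
merge 41/218 + 22/109 → 85/218
merge 57/218 + 38/109 → 133/218
merge 85/218 + 133/218 → 1
L = 11/109 + 22/109 + 57/218 + 38/109 + 85/218 + 133/218 + 1 = 635/218 ≈ 2.913 bits/symbol.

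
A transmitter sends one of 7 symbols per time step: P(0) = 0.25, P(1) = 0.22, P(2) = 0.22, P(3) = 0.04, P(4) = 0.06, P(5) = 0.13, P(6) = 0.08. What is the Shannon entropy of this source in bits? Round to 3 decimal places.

2.565 bits

H = −Σ pᵢ log₂ pᵢ.
−0.25·log₂(0.25) = 0.5000
−0.22·log₂(0.22) = 0.4806
−0.22·log₂(0.22) = 0.4806
−0.04·log₂(0.04) = 0.1858
−0.06·log₂(0.06) = 0.2435
−0.13·log₂(0.13) = 0.3826
−0.08·log₂(0.08) = 0.2915
Sum ≈ 2.5646 → 2.565 bits.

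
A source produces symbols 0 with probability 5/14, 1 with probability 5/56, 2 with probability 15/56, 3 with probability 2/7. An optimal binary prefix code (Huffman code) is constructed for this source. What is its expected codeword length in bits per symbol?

Repeatedly combine the two least-probable nodes; the expected code length is the sum of the merged weights.
merge 5/56 + 15/56 → 5/14
merge 2/7 + 5/14 → 9/14
merge 5/14 + 9/14 → 1
L = 5/14 + 9/14 + 1 = 2 bits/symbol.

2 bits/symbol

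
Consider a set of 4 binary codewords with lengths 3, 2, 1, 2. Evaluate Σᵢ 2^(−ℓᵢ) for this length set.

1.125

With common denominator 2^3 = 8: Σ 2^(−ℓᵢ) = 1/8 + 2/8 + 4/8 + 2/8 = 9/8 = 1.125.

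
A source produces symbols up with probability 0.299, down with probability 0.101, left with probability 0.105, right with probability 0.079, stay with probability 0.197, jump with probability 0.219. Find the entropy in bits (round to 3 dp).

H = −Σ pᵢ log₂ pᵢ.
−0.299·log₂(0.299) = 0.5208
−0.101·log₂(0.101) = 0.3341
−0.105·log₂(0.105) = 0.3414
−0.079·log₂(0.079) = 0.2893
−0.197·log₂(0.197) = 0.4617
−0.219·log₂(0.219) = 0.4798
Sum ≈ 2.4271 → 2.427 bits.

2.427 bits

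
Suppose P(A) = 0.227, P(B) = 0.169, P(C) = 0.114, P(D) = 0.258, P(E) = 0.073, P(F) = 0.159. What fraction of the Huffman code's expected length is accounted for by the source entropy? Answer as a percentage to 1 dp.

98.5%

Entropy H = −Σ p log₂ p ≈ 2.4780 bits.
Huffman merges: 73/1000+57/500→187/1000; 159/1000+169/1000→41/125; 187/1000+227/1000→207/500; 129/500+41/125→293/500; 207/500+293/500→1. L = 503/200 ≈ 2.5150.
Efficiency = H/L = 2.4780/2.5150 = 98.5%.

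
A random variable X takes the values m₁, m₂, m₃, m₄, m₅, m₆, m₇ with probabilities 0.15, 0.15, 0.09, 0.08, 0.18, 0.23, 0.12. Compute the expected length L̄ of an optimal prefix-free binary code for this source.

Repeatedly combine the two least-probable nodes; the expected code length is the sum of the merged weights.
merge 2/25 + 9/100 → 17/100
merge 3/25 + 3/20 → 27/100
merge 3/20 + 17/100 → 8/25
merge 9/50 + 23/100 → 41/100
merge 27/100 + 8/25 → 59/100
merge 41/100 + 59/100 → 1
L = 17/100 + 27/100 + 8/25 + 41/100 + 59/100 + 1 = 69/25 = 2.76 bits/symbol.

2.76 bits/symbol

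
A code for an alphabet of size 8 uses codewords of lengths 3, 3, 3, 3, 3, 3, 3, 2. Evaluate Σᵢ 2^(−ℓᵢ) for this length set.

1.125

With common denominator 2^3 = 8: Σ 2^(−ℓᵢ) = 1/8 + 1/8 + 1/8 + 1/8 + 1/8 + 1/8 + 1/8 + 2/8 = 9/8 = 1.125.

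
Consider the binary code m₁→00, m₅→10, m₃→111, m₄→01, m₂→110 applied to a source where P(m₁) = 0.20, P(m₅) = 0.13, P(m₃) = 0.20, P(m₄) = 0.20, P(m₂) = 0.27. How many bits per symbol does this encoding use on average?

2.47 bits/symbol

L̄ = Σ pᵢ·ℓᵢ = 0.20·2 + 0.13·2 + 0.20·3 + 0.20·2 + 0.27·3 = 2.47 bits/symbol.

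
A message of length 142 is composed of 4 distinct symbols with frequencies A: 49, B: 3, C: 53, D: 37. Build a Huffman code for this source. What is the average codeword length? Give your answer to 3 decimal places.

1.908 bits/symbol

Probabilities are the counts divided by 142.
Repeatedly combine the two least-probable nodes; the expected code length is the sum of the merged weights.
merge 3/142 + 37/142 → 20/71
merge 20/71 + 49/142 → 89/142
merge 53/142 + 89/142 → 1
L = 20/71 + 89/142 + 1 = 271/142 ≈ 1.908 bits/symbol.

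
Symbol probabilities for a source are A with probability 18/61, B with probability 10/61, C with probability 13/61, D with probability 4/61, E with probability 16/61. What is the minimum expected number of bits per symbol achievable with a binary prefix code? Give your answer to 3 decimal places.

2.230 bits/symbol

Repeatedly combine the two least-probable nodes; the expected code length is the sum of the merged weights.
merge 4/61 + 10/61 → 14/61
merge 13/61 + 14/61 → 27/61
merge 16/61 + 18/61 → 34/61
merge 27/61 + 34/61 → 1
L = 14/61 + 27/61 + 34/61 + 1 = 136/61 ≈ 2.230 bits/symbol.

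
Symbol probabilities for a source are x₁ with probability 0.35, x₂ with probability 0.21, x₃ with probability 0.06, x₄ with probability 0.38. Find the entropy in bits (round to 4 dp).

H = −Σ pᵢ log₂ pᵢ.
−0.35·log₂(0.35) = 0.5301
−0.21·log₂(0.21) = 0.4728
−0.06·log₂(0.06) = 0.2435
−0.38·log₂(0.38) = 0.5305
Sum ≈ 1.7769 → 1.7769 bits.

1.7769 bits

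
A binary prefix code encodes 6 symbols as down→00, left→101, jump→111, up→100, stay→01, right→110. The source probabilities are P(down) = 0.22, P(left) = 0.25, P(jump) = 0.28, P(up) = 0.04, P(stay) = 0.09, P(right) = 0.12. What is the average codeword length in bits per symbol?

L̄ = Σ pᵢ·ℓᵢ = 0.22·2 + 0.25·3 + 0.28·3 + 0.04·3 + 0.09·2 + 0.12·3 = 2.69 bits/symbol.

2.69 bits/symbol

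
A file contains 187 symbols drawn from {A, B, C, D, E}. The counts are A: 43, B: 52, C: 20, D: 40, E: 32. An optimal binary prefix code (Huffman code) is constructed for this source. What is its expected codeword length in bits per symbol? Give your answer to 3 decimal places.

Probabilities are the counts divided by 187.
Repeatedly combine the two least-probable nodes; the expected code length is the sum of the merged weights.
merge 20/187 + 32/187 → 52/187
merge 40/187 + 43/187 → 83/187
merge 52/187 + 52/187 → 104/187
merge 83/187 + 104/187 → 1
L = 52/187 + 83/187 + 104/187 + 1 = 426/187 ≈ 2.278 bits/symbol.

2.278 bits/symbol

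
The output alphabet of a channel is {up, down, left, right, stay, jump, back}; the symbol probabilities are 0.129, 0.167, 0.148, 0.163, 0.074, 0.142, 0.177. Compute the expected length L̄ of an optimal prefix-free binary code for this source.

Repeatedly combine the two least-probable nodes; the expected code length is the sum of the merged weights.
merge 37/500 + 129/1000 → 203/1000
merge 71/500 + 37/250 → 29/100
merge 163/1000 + 167/1000 → 33/100
merge 177/1000 + 203/1000 → 19/50
merge 29/100 + 33/100 → 31/50
merge 19/50 + 31/50 → 1
L = 203/1000 + 29/100 + 33/100 + 19/50 + 31/50 + 1 = 2823/1000 = 2.823 bits/symbol.

2.823 bits/symbol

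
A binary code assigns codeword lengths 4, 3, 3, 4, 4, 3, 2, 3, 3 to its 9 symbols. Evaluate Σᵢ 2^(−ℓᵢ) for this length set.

With common denominator 2^4 = 16: Σ 2^(−ℓᵢ) = 1/16 + 2/16 + 2/16 + 1/16 + 1/16 + 2/16 + 4/16 + 2/16 + 2/16 = 17/16 = 1.0625.

1.0625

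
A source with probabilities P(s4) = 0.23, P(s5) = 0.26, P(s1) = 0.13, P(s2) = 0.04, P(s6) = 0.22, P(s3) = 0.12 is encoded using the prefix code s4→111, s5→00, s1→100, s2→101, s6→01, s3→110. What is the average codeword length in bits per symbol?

L̄ = Σ pᵢ·ℓᵢ = 0.23·3 + 0.26·2 + 0.13·3 + 0.04·3 + 0.22·2 + 0.12·3 = 2.52 bits/symbol.

2.52 bits/symbol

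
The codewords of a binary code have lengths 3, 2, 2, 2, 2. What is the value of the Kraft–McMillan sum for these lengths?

With common denominator 2^3 = 8: Σ 2^(−ℓᵢ) = 1/8 + 2/8 + 2/8 + 2/8 + 2/8 = 9/8 = 1.125.

1.125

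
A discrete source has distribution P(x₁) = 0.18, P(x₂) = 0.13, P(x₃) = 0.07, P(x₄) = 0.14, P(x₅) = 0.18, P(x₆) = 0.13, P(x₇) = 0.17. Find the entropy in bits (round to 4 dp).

2.7562 bits

H = −Σ pᵢ log₂ pᵢ.
−0.18·log₂(0.18) = 0.4453
−0.13·log₂(0.13) = 0.3826
−0.07·log₂(0.07) = 0.2686
−0.14·log₂(0.14) = 0.3971
−0.18·log₂(0.18) = 0.4453
−0.13·log₂(0.13) = 0.3826
−0.17·log₂(0.17) = 0.4346
Sum ≈ 2.7562 → 2.7562 bits.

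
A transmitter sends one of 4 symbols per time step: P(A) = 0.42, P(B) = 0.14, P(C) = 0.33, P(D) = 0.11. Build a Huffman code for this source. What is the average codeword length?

Repeatedly combine the two least-probable nodes; the expected code length is the sum of the merged weights.
merge 11/100 + 7/50 → 1/4
merge 1/4 + 33/100 → 29/50
merge 21/50 + 29/50 → 1
L = 1/4 + 29/50 + 1 = 183/100 = 1.83 bits/symbol.

1.83 bits/symbol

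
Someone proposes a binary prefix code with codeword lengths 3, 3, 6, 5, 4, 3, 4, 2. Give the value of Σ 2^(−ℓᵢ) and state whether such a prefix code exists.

0.796875; yes

With common denominator 2^6 = 64: Σ 2^(−ℓᵢ) = 8/64 + 8/64 + 1/64 + 2/64 + 4/64 + 8/64 + 4/64 + 16/64 = 51/64 = 0.796875.
Kraft's inequality requires Σ ≤ 1; here Σ = 0.796875 ≤ 1, so such a prefix code exists.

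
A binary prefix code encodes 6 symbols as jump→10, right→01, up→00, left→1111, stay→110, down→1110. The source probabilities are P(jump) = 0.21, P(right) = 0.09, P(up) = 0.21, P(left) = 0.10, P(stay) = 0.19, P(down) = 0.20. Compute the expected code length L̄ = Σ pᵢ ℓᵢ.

2.79 bits/symbol

L̄ = Σ pᵢ·ℓᵢ = 0.21·2 + 0.09·2 + 0.21·2 + 0.10·4 + 0.19·3 + 0.20·4 = 2.79 bits/symbol.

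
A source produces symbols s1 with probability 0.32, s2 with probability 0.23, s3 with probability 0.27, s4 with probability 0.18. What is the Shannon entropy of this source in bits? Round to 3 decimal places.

1.969 bits

H = −Σ pᵢ log₂ pᵢ.
−0.32·log₂(0.32) = 0.5260
−0.23·log₂(0.23) = 0.4877
−0.27·log₂(0.27) = 0.5100
−0.18·log₂(0.18) = 0.4453
Sum ≈ 1.9690 → 1.969 bits.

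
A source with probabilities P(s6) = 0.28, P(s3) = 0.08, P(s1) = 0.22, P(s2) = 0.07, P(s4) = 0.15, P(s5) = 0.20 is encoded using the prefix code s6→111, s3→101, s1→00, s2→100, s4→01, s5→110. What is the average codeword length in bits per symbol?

L̄ = Σ pᵢ·ℓᵢ = 0.28·3 + 0.08·3 + 0.22·2 + 0.07·3 + 0.15·2 + 0.20·3 = 2.63 bits/symbol.

2.63 bits/symbol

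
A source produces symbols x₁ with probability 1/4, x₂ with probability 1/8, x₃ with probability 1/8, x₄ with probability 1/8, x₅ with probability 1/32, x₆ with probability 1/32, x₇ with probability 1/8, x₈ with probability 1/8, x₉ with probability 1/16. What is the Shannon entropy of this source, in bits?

2.9375 bits

Each probability is a power of 1/2, so log₂(1/p) is an integer.
H = Σ p·log₂(1/p) = 1/4·2 + 1/8·3 + 1/8·3 + 1/8·3 + 1/32·5 + 1/32·5 + 1/8·3 + 1/8·3 + 1/16·4 = 2.9375 bits.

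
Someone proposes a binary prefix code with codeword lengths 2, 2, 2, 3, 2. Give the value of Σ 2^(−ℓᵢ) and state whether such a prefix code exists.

1.125; no

With common denominator 2^3 = 8: Σ 2^(−ℓᵢ) = 2/8 + 2/8 + 2/8 + 1/8 + 2/8 = 9/8 = 1.125.
Kraft's inequality requires Σ ≤ 1; here Σ = 1.125 > 1, so no such prefix code exists.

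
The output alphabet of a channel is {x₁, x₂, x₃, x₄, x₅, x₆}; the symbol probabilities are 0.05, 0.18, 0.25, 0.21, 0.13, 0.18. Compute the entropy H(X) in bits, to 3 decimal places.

H = −Σ pᵢ log₂ pᵢ.
−0.05·log₂(0.05) = 0.2161
−0.18·log₂(0.18) = 0.4453
−0.25·log₂(0.25) = 0.5000
−0.21·log₂(0.21) = 0.4728
−0.13·log₂(0.13) = 0.3826
−0.18·log₂(0.18) = 0.4453
Sum ≈ 2.4622 → 2.462 bits.

2.462 bits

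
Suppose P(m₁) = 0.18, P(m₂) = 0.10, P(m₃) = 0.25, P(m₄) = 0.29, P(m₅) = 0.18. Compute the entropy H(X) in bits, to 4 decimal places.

2.2407 bits

H = −Σ pᵢ log₂ pᵢ.
−0.18·log₂(0.18) = 0.4453
−0.10·log₂(0.10) = 0.3322
−0.25·log₂(0.25) = 0.5000
−0.29·log₂(0.29) = 0.5179
−0.18·log₂(0.18) = 0.4453
Sum ≈ 2.2407 → 2.2407 bits.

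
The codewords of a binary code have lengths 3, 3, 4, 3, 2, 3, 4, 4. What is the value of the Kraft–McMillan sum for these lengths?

0.9375

With common denominator 2^4 = 16: Σ 2^(−ℓᵢ) = 2/16 + 2/16 + 1/16 + 2/16 + 4/16 + 2/16 + 1/16 + 1/16 = 15/16 = 0.9375.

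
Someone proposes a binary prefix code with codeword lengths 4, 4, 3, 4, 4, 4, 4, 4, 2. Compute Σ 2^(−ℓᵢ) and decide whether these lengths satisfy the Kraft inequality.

0.8125; yes

With common denominator 2^4 = 16: Σ 2^(−ℓᵢ) = 1/16 + 1/16 + 2/16 + 1/16 + 1/16 + 1/16 + 1/16 + 1/16 + 4/16 = 13/16 = 0.8125.
Kraft's inequality requires Σ ≤ 1; here Σ = 0.8125 ≤ 1, so such a prefix code exists.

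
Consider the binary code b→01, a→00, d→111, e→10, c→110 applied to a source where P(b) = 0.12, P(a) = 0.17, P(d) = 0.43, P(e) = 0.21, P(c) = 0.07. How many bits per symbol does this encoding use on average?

2.5 bits/symbol

L̄ = Σ pᵢ·ℓᵢ = 0.12·2 + 0.17·2 + 0.43·3 + 0.21·2 + 0.07·3 = 2.5 bits/symbol.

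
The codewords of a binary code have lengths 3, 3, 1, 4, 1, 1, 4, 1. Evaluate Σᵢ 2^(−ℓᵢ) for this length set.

With common denominator 2^4 = 16: Σ 2^(−ℓᵢ) = 2/16 + 2/16 + 8/16 + 1/16 + 8/16 + 8/16 + 1/16 + 8/16 = 38/16 = 2.375.

2.375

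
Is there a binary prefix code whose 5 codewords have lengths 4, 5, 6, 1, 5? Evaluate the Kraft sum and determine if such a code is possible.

0.640625; yes

With common denominator 2^6 = 64: Σ 2^(−ℓᵢ) = 4/64 + 2/64 + 1/64 + 32/64 + 2/64 = 41/64 = 0.640625.
Kraft's inequality requires Σ ≤ 1; here Σ = 0.640625 ≤ 1, so such a prefix code exists.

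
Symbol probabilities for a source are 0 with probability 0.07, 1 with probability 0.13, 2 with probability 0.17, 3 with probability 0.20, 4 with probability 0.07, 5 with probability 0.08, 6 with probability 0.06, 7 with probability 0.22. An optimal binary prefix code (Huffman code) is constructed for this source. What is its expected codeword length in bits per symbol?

Repeatedly combine the two least-probable nodes; the expected code length is the sum of the merged weights.
merge 3/50 + 7/100 → 13/100
merge 7/100 + 2/25 → 3/20
merge 13/100 + 13/100 → 13/50
merge 3/20 + 17/100 → 8/25
merge 1/5 + 11/50 → 21/50
merge 13/50 + 8/25 → 29/50
merge 21/50 + 29/50 → 1
L = 13/100 + 3/20 + 13/50 + 8/25 + 21/50 + 29/50 + 1 = 143/50 = 2.86 bits/symbol.

2.86 bits/symbol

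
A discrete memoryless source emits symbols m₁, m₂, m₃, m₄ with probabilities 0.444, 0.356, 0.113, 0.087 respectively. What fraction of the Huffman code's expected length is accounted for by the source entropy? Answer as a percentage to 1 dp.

97.5%

Entropy H = −Σ p log₂ p ≈ 1.7125 bits.
Huffman merges: 87/1000+113/1000→1/5; 1/5+89/250→139/250; 111/250+139/250→1. L = 439/250 ≈ 1.7560.
Efficiency = H/L = 1.7125/1.7560 = 97.5%.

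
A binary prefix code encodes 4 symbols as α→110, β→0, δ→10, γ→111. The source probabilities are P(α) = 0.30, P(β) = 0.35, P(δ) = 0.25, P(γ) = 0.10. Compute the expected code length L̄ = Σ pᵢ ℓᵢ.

2.05 bits/symbol

L̄ = Σ pᵢ·ℓᵢ = 0.30·3 + 0.35·1 + 0.25·2 + 0.10·3 = 2.05 bits/symbol.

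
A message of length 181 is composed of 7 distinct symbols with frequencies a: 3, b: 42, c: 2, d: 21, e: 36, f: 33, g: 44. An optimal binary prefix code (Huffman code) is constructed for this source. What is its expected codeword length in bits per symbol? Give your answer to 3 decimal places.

Probabilities are the counts divided by 181.
Repeatedly combine the two least-probable nodes; the expected code length is the sum of the merged weights.
merge 2/181 + 3/181 → 5/181
merge 5/181 + 21/181 → 26/181
merge 26/181 + 33/181 → 59/181
merge 36/181 + 42/181 → 78/181
merge 44/181 + 59/181 → 103/181
merge 78/181 + 103/181 → 1
L = 5/181 + 26/181 + 59/181 + 78/181 + 103/181 + 1 = 452/181 ≈ 2.497 bits/symbol.

2.497 bits/symbol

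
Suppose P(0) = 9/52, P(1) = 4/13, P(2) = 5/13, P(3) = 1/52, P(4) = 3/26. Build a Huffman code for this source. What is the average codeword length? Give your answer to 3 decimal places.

2.058 bits/symbol

Repeatedly combine the two least-probable nodes; the expected code length is the sum of the merged weights.
merge 1/52 + 3/26 → 7/52
merge 7/52 + 9/52 → 4/13
merge 4/13 + 4/13 → 8/13
merge 5/13 + 8/13 → 1
L = 7/52 + 4/13 + 8/13 + 1 = 107/52 ≈ 2.058 bits/symbol.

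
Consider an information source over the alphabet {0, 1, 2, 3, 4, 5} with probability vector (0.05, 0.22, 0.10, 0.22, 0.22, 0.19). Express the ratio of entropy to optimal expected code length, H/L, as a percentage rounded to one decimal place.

Entropy H = −Σ p log₂ p ≈ 2.4452 bits.
Huffman merges: 1/20+1/10→3/20; 3/20+19/100→17/50; 11/50+11/50→11/25; 11/50+17/50→14/25; 11/25+14/25→1. L = 249/100 ≈ 2.4900.
Efficiency = H/L = 2.4452/2.4900 = 98.2%.

98.2%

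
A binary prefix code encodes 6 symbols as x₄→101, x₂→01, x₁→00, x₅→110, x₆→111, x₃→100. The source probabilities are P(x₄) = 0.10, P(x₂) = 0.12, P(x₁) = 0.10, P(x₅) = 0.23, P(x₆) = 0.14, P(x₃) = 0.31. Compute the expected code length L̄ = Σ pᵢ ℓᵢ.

L̄ = Σ pᵢ·ℓᵢ = 0.10·3 + 0.12·2 + 0.10·2 + 0.23·3 + 0.14·3 + 0.31·3 = 2.78 bits/symbol.

2.78 bits/symbol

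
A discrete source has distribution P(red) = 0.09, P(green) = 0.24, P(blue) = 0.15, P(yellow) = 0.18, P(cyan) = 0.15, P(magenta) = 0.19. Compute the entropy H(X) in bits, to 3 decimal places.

H = −Σ pᵢ log₂ pᵢ.
−0.09·log₂(0.09) = 0.3127
−0.24·log₂(0.24) = 0.4941
−0.15·log₂(0.15) = 0.4105
−0.18·log₂(0.18) = 0.4453
−0.15·log₂(0.15) = 0.4105
−0.19·log₂(0.19) = 0.4552
Sum ≈ 2.5284 → 2.528 bits.

2.528 bits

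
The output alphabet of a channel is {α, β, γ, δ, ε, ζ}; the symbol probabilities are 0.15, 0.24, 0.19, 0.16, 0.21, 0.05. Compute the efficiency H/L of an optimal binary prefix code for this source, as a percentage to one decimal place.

96.9%

Entropy H = −Σ p log₂ p ≈ 2.4718 bits.
Huffman merges: 1/20+3/20→1/5; 4/25+19/100→7/20; 1/5+21/100→41/100; 6/25+7/20→59/100; 41/100+59/100→1. L = 51/20 ≈ 2.5500.
Efficiency = H/L = 2.4718/2.5500 = 96.9%.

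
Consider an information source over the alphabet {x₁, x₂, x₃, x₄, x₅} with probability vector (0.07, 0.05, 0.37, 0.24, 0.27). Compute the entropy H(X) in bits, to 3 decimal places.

H = −Σ pᵢ log₂ pᵢ.
−0.07·log₂(0.07) = 0.2686
−0.05·log₂(0.05) = 0.2161
−0.37·log₂(0.37) = 0.5307
−0.24·log₂(0.24) = 0.4941
−0.27·log₂(0.27) = 0.5100
Sum ≈ 2.0195 → 2.020 bits.

2.020 bits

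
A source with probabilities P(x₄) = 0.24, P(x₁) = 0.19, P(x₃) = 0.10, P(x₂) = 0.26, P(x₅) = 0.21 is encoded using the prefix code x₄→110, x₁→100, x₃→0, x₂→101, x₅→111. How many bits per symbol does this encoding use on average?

2.8 bits/symbol

L̄ = Σ pᵢ·ℓᵢ = 0.24·3 + 0.19·3 + 0.10·1 + 0.26·3 + 0.21·3 = 2.8 bits/symbol.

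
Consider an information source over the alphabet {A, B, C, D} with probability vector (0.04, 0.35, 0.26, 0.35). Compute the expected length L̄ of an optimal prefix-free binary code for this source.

1.95 bits/symbol

Repeatedly combine the two least-probable nodes; the expected code length is the sum of the merged weights.
merge 1/25 + 13/50 → 3/10
merge 3/10 + 7/20 → 13/20
merge 7/20 + 13/20 → 1
L = 3/10 + 13/20 + 1 = 39/20 = 1.95 bits/symbol.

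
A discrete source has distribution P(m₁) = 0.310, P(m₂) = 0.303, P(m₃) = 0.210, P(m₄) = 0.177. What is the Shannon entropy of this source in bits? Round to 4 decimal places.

H = −Σ pᵢ log₂ pᵢ.
−0.310·log₂(0.310) = 0.5238
−0.303·log₂(0.303) = 0.5220
−0.210·log₂(0.210) = 0.4728
−0.177·log₂(0.177) = 0.4422
Sum ≈ 1.9607 → 1.9607 bits.

1.9607 bits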